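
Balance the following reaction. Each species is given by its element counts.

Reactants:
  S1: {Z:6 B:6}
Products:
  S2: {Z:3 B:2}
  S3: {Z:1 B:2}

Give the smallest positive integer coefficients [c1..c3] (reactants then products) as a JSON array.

Coefficients: [2, 3, 3]

Z: 2·6 = 12 | 3·3+3·1 = 12
B: 2·6 = 12 | 3·2+3·2 = 12
gcd(2,3,3) = 1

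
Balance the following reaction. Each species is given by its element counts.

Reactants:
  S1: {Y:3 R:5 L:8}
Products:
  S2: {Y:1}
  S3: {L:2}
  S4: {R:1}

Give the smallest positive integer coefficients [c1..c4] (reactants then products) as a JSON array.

Coefficients: [1, 3, 4, 5]

Y: 1·3 = 3 | 3·1+4·0+5·0 = 3
R: 1·5 = 5 | 3·0+4·0+5·1 = 5
L: 1·8 = 8 | 3·0+4·2+5·0 = 8
gcd(1,3,4,5) = 1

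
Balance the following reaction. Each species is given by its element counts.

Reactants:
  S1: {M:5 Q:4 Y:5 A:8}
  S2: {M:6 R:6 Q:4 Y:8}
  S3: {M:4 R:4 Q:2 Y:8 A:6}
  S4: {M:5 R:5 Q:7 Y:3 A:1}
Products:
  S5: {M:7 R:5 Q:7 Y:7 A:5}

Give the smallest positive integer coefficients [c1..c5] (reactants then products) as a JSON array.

Coefficients: [2, 1, 1, 3, 5]

M: 2·5+1·6+1·4+3·5 = 35 | 5·7 = 35
R: 2·0+1·6+1·4+3·5 = 25 | 5·5 = 25
Q: 2·4+1·4+1·2+3·7 = 35 | 5·7 = 35
Y: 2·5+1·8+1·8+3·3 = 35 | 5·7 = 35
A: 2·8+1·0+1·6+3·1 = 25 | 5·5 = 25
gcd(2,1,1,3,5) = 1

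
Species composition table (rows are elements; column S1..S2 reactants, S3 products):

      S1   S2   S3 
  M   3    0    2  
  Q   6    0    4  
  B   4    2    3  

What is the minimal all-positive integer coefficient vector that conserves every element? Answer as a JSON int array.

Coefficients: [4, 1, 6]

M: 4·3+1·0 = 12 | 6·2 = 12
Q: 4·6+1·0 = 24 | 6·4 = 24
B: 4·4+1·2 = 18 | 6·3 = 18
gcd(4,1,6) = 1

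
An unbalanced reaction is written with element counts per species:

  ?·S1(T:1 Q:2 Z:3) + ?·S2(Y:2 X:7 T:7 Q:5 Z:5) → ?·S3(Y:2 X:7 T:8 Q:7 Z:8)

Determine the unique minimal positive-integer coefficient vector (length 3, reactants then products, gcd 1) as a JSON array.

Y: 1·0+1·2 = 2 | 1·2 = 2
X: 1·0+1·7 = 7 | 1·7 = 7
T: 1·1+1·7 = 8 | 1·8 = 8
Q: 1·2+1·5 = 7 | 1·7 = 7
Z: 1·3+1·5 = 8 | 1·8 = 8
gcd(1,1,1) = 1

Coefficients: [1, 1, 1]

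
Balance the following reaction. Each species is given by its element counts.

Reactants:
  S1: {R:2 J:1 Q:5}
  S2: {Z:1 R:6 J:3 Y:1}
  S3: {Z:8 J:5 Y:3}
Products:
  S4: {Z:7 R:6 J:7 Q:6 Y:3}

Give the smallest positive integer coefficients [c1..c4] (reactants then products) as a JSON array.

Z: 6·0+3·1+4·8 = 35 | 5·7 = 35
R: 6·2+3·6+4·0 = 30 | 5·6 = 30
J: 6·1+3·3+4·5 = 35 | 5·7 = 35
Q: 6·5+3·0+4·0 = 30 | 5·6 = 30
Y: 6·0+3·1+4·3 = 15 | 5·3 = 15
gcd(6,3,4,5) = 1

Coefficients: [6, 3, 4, 5]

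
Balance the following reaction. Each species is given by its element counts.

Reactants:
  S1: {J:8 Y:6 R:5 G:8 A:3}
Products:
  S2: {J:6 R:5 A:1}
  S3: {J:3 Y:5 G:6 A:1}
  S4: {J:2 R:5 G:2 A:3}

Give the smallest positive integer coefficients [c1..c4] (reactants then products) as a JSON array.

Coefficients: [5, 3, 6, 2]

J: 5·8 = 40 | 3·6+6·3+2·2 = 40
Y: 5·6 = 30 | 3·0+6·5+2·0 = 30
R: 5·5 = 25 | 3·5+6·0+2·5 = 25
G: 5·8 = 40 | 3·0+6·6+2·2 = 40
A: 5·3 = 15 | 3·1+6·1+2·3 = 15
gcd(5,3,6,2) = 1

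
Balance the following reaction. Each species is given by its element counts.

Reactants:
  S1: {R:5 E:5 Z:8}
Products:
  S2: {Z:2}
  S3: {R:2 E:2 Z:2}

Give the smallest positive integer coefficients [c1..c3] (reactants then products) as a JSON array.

R: 2·5 = 10 | 3·0+5·2 = 10
E: 2·5 = 10 | 3·0+5·2 = 10
Z: 2·8 = 16 | 3·2+5·2 = 16
gcd(2,3,5) = 1

Coefficients: [2, 3, 5]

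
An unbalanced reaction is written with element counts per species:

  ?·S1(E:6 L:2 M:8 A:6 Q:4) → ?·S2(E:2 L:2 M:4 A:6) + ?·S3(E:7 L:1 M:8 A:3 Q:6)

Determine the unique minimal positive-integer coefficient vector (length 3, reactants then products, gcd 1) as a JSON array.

E: 3·6 = 18 | 2·2+2·7 = 18
L: 3·2 = 6 | 2·2+2·1 = 6
M: 3·8 = 24 | 2·4+2·8 = 24
A: 3·6 = 18 | 2·6+2·3 = 18
Q: 3·4 = 12 | 2·0+2·6 = 12
gcd(3,2,2) = 1

Coefficients: [3, 2, 2]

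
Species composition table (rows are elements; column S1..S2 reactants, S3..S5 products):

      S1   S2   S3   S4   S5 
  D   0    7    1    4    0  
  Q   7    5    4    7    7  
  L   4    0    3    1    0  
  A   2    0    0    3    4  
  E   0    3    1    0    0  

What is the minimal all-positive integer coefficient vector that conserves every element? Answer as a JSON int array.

Coefficients: [5, 2, 6, 2, 1]

D: 5·0+2·7 = 14 | 6·1+2·4+1·0 = 14
Q: 5·7+2·5 = 45 | 6·4+2·7+1·7 = 45
L: 5·4+2·0 = 20 | 6·3+2·1+1·0 = 20
A: 5·2+2·0 = 10 | 6·0+2·3+1·4 = 10
E: 5·0+2·3 = 6 | 6·1+2·0+1·0 = 6
gcd(5,2,6,2,1) = 1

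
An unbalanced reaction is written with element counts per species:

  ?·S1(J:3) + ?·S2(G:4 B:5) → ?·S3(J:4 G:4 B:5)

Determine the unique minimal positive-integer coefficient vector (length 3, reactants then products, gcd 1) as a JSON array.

J: 4·3+3·0 = 12 | 3·4 = 12
G: 4·0+3·4 = 12 | 3·4 = 12
B: 4·0+3·5 = 15 | 3·5 = 15
gcd(4,3,3) = 1

Coefficients: [4, 3, 3]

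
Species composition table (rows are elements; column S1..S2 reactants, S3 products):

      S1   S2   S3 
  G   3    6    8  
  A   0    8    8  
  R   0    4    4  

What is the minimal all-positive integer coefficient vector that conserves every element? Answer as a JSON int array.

Coefficients: [2, 3, 3]

G: 2·3+3·6 = 24 | 3·8 = 24
A: 2·0+3·8 = 24 | 3·8 = 24
R: 2·0+3·4 = 12 | 3·4 = 12
gcd(2,3,3) = 1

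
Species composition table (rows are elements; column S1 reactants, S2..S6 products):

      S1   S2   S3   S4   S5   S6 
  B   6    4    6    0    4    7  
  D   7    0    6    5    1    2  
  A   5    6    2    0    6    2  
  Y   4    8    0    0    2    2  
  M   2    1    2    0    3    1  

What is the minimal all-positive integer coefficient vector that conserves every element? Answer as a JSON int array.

B: 6·6 = 36 | 2·4+1·6+6·0+2·4+2·7 = 36
D: 6·7 = 42 | 2·0+1·6+6·5+2·1+2·2 = 42
A: 6·5 = 30 | 2·6+1·2+6·0+2·6+2·2 = 30
Y: 6·4 = 24 | 2·8+1·0+6·0+2·2+2·2 = 24
M: 6·2 = 12 | 2·1+1·2+6·0+2·3+2·1 = 12
gcd(6,2,1,6,2,2) = 1

Coefficients: [6, 2, 1, 6, 2, 2]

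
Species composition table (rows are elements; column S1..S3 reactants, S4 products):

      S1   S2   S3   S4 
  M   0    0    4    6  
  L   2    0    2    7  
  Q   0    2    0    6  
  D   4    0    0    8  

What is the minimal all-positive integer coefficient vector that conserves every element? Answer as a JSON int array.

M: 4·0+6·0+3·4 = 12 | 2·6 = 12
L: 4·2+6·0+3·2 = 14 | 2·7 = 14
Q: 4·0+6·2+3·0 = 12 | 2·6 = 12
D: 4·4+6·0+3·0 = 16 | 2·8 = 16
gcd(4,6,3,2) = 1

Coefficients: [4, 6, 3, 2]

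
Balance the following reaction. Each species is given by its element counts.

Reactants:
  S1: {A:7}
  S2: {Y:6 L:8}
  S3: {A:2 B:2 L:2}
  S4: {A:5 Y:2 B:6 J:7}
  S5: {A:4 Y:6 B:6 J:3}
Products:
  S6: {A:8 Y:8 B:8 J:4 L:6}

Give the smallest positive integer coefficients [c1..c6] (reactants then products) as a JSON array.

A: 1·7+2·0+4·2+1·5+3·4 = 32 | 4·8 = 32
Y: 1·0+2·6+4·0+1·2+3·6 = 32 | 4·8 = 32
B: 1·0+2·0+4·2+1·6+3·6 = 32 | 4·8 = 32
J: 1·0+2·0+4·0+1·7+3·3 = 16 | 4·4 = 16
L: 1·0+2·8+4·2+1·0+3·0 = 24 | 4·6 = 24
gcd(1,2,4,1,3,4) = 1

Coefficients: [1, 2, 4, 1, 3, 4]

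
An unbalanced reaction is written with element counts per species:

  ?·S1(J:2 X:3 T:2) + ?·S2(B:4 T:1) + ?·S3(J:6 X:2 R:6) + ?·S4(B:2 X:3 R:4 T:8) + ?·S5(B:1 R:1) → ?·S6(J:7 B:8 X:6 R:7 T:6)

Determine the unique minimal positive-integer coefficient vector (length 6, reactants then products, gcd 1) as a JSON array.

Coefficients: [5, 6, 3, 1, 6, 4]

J: 5·2+6·0+3·6+1·0+6·0 = 28 | 4·7 = 28
B: 5·0+6·4+3·0+1·2+6·1 = 32 | 4·8 = 32
X: 5·3+6·0+3·2+1·3+6·0 = 24 | 4·6 = 24
R: 5·0+6·0+3·6+1·4+6·1 = 28 | 4·7 = 28
T: 5·2+6·1+3·0+1·8+6·0 = 24 | 4·6 = 24
gcd(5,6,3,1,6,4) = 1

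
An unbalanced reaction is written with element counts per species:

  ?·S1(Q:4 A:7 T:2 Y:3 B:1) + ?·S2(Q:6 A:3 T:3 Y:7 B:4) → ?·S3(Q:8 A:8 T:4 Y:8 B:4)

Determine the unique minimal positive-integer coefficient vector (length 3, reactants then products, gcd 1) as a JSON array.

Q: 4·4+4·6 = 40 | 5·8 = 40
A: 4·7+4·3 = 40 | 5·8 = 40
T: 4·2+4·3 = 20 | 5·4 = 20
Y: 4·3+4·7 = 40 | 5·8 = 40
B: 4·1+4·4 = 20 | 5·4 = 20
gcd(4,4,5) = 1

Coefficients: [4, 4, 5]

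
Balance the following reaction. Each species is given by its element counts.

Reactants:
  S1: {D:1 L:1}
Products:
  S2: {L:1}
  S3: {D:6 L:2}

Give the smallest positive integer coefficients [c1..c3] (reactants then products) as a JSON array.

D: 6·1 = 6 | 4·0+1·6 = 6
L: 6·1 = 6 | 4·1+1·2 = 6
gcd(6,4,1) = 1

Coefficients: [6, 4, 1]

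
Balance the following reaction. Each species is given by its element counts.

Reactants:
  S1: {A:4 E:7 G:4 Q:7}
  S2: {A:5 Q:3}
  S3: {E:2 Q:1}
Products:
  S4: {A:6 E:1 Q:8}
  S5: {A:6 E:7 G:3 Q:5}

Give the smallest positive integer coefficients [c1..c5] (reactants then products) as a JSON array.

A: 3·4+6·5+5·0 = 42 | 3·6+4·6 = 42
E: 3·7+6·0+5·2 = 31 | 3·1+4·7 = 31
G: 3·4+6·0+5·0 = 12 | 3·0+4·3 = 12
Q: 3·7+6·3+5·1 = 44 | 3·8+4·5 = 44
gcd(3,6,5,3,4) = 1

Coefficients: [3, 6, 5, 3, 4]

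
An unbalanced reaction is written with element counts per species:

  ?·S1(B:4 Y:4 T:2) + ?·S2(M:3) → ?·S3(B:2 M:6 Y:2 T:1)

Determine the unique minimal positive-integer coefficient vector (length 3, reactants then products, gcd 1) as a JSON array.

Coefficients: [1, 4, 2]

B: 1·4+4·0 = 4 | 2·2 = 4
M: 1·0+4·3 = 12 | 2·6 = 12
Y: 1·4+4·0 = 4 | 2·2 = 4
T: 1·2+4·0 = 2 | 2·1 = 2
gcd(1,4,2) = 1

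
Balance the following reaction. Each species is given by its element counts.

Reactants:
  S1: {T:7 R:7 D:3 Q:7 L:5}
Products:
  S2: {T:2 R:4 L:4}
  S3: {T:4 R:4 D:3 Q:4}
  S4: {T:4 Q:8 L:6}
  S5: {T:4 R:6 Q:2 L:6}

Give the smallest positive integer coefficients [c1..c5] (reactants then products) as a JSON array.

Coefficients: [6, 3, 6, 2, 1]

T: 6·7 = 42 | 3·2+6·4+2·4+1·4 = 42
R: 6·7 = 42 | 3·4+6·4+2·0+1·6 = 42
D: 6·3 = 18 | 3·0+6·3+2·0+1·0 = 18
Q: 6·7 = 42 | 3·0+6·4+2·8+1·2 = 42
L: 6·5 = 30 | 3·4+6·0+2·6+1·6 = 30
gcd(6,3,6,2,1) = 1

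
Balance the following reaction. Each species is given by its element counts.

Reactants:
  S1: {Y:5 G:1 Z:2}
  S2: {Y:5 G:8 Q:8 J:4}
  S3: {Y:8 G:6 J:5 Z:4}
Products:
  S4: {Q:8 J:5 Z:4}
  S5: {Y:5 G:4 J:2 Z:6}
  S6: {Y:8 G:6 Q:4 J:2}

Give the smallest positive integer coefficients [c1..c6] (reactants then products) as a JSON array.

Y: 6·5+4·5+1·8 = 58 | 1·0+2·5+6·8 = 58
G: 6·1+4·8+1·6 = 44 | 1·0+2·4+6·6 = 44
Q: 6·0+4·8+1·0 = 32 | 1·8+2·0+6·4 = 32
J: 6·0+4·4+1·5 = 21 | 1·5+2·2+6·2 = 21
Z: 6·2+4·0+1·4 = 16 | 1·4+2·6+6·0 = 16
gcd(6,4,1,1,2,6) = 1

Coefficients: [6, 4, 1, 1, 2, 6]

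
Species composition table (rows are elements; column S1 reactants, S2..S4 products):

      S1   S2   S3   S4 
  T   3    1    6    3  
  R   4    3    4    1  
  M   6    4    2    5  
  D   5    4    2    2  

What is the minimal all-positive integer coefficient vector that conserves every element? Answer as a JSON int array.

Coefficients: [6, 6, 1, 2]

T: 6·3 = 18 | 6·1+1·6+2·3 = 18
R: 6·4 = 24 | 6·3+1·4+2·1 = 24
M: 6·6 = 36 | 6·4+1·2+2·5 = 36
D: 6·5 = 30 | 6·4+1·2+2·2 = 30
gcd(6,6,1,2) = 1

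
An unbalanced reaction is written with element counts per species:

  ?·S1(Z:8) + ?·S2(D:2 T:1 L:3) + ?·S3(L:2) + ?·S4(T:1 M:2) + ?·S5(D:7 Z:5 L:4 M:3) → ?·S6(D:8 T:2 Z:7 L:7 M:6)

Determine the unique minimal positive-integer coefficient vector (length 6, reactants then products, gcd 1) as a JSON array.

D: 1·0+2·2+3·0+6·0+4·7 = 32 | 4·8 = 32
T: 1·0+2·1+3·0+6·1+4·0 = 8 | 4·2 = 8
Z: 1·8+2·0+3·0+6·0+4·5 = 28 | 4·7 = 28
L: 1·0+2·3+3·2+6·0+4·4 = 28 | 4·7 = 28
M: 1·0+2·0+3·0+6·2+4·3 = 24 | 4·6 = 24
gcd(1,2,3,6,4,4) = 1

Coefficients: [1, 2, 3, 6, 4, 4]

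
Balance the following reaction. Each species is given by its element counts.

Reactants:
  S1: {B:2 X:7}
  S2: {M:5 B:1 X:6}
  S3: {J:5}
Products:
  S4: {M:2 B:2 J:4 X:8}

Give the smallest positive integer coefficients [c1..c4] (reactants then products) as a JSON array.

Coefficients: [4, 2, 4, 5]

M: 4·0+2·5+4·0 = 10 | 5·2 = 10
B: 4·2+2·1+4·0 = 10 | 5·2 = 10
J: 4·0+2·0+4·5 = 20 | 5·4 = 20
X: 4·7+2·6+4·0 = 40 | 5·8 = 40
gcd(4,2,4,5) = 1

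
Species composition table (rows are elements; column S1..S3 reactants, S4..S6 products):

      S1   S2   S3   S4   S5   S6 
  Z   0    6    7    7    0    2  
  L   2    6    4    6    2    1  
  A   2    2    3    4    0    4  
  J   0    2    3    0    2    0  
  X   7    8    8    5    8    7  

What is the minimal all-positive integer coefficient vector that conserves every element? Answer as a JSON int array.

Coefficients: [6, 3, 2, 4, 6, 2]

Z: 6·0+3·6+2·7 = 32 | 4·7+6·0+2·2 = 32
L: 6·2+3·6+2·4 = 38 | 4·6+6·2+2·1 = 38
A: 6·2+3·2+2·3 = 24 | 4·4+6·0+2·4 = 24
J: 6·0+3·2+2·3 = 12 | 4·0+6·2+2·0 = 12
X: 6·7+3·8+2·8 = 82 | 4·5+6·8+2·7 = 82
gcd(6,3,2,4,6,2) = 1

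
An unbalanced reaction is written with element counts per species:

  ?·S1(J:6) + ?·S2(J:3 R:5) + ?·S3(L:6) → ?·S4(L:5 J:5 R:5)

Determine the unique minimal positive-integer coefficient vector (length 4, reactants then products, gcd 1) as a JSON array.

L: 2·0+6·0+5·6 = 30 | 6·5 = 30
J: 2·6+6·3+5·0 = 30 | 6·5 = 30
R: 2·0+6·5+5·0 = 30 | 6·5 = 30
gcd(2,6,5,6) = 1

Coefficients: [2, 6, 5, 6]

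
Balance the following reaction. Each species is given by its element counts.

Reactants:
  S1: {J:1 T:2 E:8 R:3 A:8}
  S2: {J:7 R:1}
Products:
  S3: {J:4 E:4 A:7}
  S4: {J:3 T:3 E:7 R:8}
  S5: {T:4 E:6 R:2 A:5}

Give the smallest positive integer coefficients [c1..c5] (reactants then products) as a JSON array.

J: 5·1+3·7 = 26 | 5·4+2·3+1·0 = 26
T: 5·2+3·0 = 10 | 5·0+2·3+1·4 = 10
E: 5·8+3·0 = 40 | 5·4+2·7+1·6 = 40
R: 5·3+3·1 = 18 | 5·0+2·8+1·2 = 18
A: 5·8+3·0 = 40 | 5·7+2·0+1·5 = 40
gcd(5,3,5,2,1) = 1

Coefficients: [5, 3, 5, 2, 1]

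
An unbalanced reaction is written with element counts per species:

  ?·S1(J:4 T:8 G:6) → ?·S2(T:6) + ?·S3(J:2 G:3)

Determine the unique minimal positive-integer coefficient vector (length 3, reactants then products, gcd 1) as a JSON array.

J: 3·4 = 12 | 4·0+6·2 = 12
T: 3·8 = 24 | 4·6+6·0 = 24
G: 3·6 = 18 | 4·0+6·3 = 18
gcd(3,4,6) = 1

Coefficients: [3, 4, 6]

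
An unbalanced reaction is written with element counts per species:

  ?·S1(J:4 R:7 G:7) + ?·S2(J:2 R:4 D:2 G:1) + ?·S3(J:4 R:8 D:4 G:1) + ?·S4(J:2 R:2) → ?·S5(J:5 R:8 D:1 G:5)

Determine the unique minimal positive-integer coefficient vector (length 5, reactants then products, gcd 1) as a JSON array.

J: 4·4+1·2+1·4+4·2 = 30 | 6·5 = 30
R: 4·7+1·4+1·8+4·2 = 48 | 6·8 = 48
D: 4·0+1·2+1·4+4·0 = 6 | 6·1 = 6
G: 4·7+1·1+1·1+4·0 = 30 | 6·5 = 30
gcd(4,1,1,4,6) = 1

Coefficients: [4, 1, 1, 4, 6]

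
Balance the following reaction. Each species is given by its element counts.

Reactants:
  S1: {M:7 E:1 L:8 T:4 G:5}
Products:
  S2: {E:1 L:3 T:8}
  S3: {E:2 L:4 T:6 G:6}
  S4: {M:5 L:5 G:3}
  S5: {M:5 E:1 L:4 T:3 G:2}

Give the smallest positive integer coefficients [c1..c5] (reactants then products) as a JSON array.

M: 5·7 = 35 | 1·0+1·0+5·5+2·5 = 35
E: 5·1 = 5 | 1·1+1·2+5·0+2·1 = 5
L: 5·8 = 40 | 1·3+1·4+5·5+2·4 = 40
T: 5·4 = 20 | 1·8+1·6+5·0+2·3 = 20
G: 5·5 = 25 | 1·0+1·6+5·3+2·2 = 25
gcd(5,1,1,5,2) = 1

Coefficients: [5, 1, 1, 5, 2]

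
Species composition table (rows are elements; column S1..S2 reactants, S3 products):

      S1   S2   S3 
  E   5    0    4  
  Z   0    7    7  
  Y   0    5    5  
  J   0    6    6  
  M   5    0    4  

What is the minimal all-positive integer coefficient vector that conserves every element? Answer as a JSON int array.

Coefficients: [4, 5, 5]

E: 4·5+5·0 = 20 | 5·4 = 20
Z: 4·0+5·7 = 35 | 5·7 = 35
Y: 4·0+5·5 = 25 | 5·5 = 25
J: 4·0+5·6 = 30 | 5·6 = 30
M: 4·5+5·0 = 20 | 5·4 = 20
gcd(4,5,5) = 1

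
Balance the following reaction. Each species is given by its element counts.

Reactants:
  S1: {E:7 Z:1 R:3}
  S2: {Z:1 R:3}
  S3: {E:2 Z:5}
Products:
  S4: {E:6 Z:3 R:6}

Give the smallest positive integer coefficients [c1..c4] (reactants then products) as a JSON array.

E: 4·7+6·0+1·2 = 30 | 5·6 = 30
Z: 4·1+6·1+1·5 = 15 | 5·3 = 15
R: 4·3+6·3+1·0 = 30 | 5·6 = 30
gcd(4,6,1,5) = 1

Coefficients: [4, 6, 1, 5]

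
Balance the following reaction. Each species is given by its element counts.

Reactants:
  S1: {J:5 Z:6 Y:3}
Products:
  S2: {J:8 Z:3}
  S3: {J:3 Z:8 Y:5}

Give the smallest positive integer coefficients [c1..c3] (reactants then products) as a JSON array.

Coefficients: [5, 2, 3]

J: 5·5 = 25 | 2·8+3·3 = 25
Z: 5·6 = 30 | 2·3+3·8 = 30
Y: 5·3 = 15 | 2·0+3·5 = 15
gcd(5,2,3) = 1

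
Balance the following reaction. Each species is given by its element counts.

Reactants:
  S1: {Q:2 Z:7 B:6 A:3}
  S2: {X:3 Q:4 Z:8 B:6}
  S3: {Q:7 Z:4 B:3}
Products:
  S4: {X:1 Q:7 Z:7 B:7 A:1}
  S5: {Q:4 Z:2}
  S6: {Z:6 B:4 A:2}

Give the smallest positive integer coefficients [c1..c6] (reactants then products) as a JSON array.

X: 4·0+2·3+6·0 = 6 | 6·1+4·0+3·0 = 6
Q: 4·2+2·4+6·7 = 58 | 6·7+4·4+3·0 = 58
Z: 4·7+2·8+6·4 = 68 | 6·7+4·2+3·6 = 68
B: 4·6+2·6+6·3 = 54 | 6·7+4·0+3·4 = 54
A: 4·3+2·0+6·0 = 12 | 6·1+4·0+3·2 = 12
gcd(4,2,6,6,4,3) = 1

Coefficients: [4, 2, 6, 6, 4, 3]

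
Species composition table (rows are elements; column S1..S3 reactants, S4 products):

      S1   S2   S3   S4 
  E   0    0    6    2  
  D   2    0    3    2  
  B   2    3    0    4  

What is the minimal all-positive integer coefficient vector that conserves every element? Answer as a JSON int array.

Coefficients: [3, 6, 2, 6]

E: 3·0+6·0+2·6 = 12 | 6·2 = 12
D: 3·2+6·0+2·3 = 12 | 6·2 = 12
B: 3·2+6·3+2·0 = 24 | 6·4 = 24
gcd(3,6,2,6) = 1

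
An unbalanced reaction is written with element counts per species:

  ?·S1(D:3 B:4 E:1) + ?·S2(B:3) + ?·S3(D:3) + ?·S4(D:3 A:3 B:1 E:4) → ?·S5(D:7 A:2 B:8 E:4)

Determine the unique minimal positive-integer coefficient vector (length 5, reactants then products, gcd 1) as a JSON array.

D: 4·3+2·0+1·3+2·3 = 21 | 3·7 = 21
A: 4·0+2·0+1·0+2·3 = 6 | 3·2 = 6
B: 4·4+2·3+1·0+2·1 = 24 | 3·8 = 24
E: 4·1+2·0+1·0+2·4 = 12 | 3·4 = 12
gcd(4,2,1,2,3) = 1

Coefficients: [4, 2, 1, 2, 3]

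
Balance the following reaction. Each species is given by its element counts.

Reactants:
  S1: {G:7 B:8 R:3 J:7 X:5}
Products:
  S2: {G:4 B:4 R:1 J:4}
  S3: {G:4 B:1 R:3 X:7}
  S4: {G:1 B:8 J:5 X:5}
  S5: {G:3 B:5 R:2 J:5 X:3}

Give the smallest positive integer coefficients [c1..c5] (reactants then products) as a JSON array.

G: 5·7 = 35 | 5·4+2·4+1·1+2·3 = 35
B: 5·8 = 40 | 5·4+2·1+1·8+2·5 = 40
R: 5·3 = 15 | 5·1+2·3+1·0+2·2 = 15
J: 5·7 = 35 | 5·4+2·0+1·5+2·5 = 35
X: 5·5 = 25 | 5·0+2·7+1·5+2·3 = 25
gcd(5,5,2,1,2) = 1

Coefficients: [5, 5, 2, 1, 2]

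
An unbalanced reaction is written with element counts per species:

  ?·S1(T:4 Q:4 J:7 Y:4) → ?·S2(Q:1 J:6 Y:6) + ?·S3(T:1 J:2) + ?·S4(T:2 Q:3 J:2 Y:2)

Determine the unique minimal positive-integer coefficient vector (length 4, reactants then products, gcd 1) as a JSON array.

T: 4·4 = 16 | 1·0+6·1+5·2 = 16
Q: 4·4 = 16 | 1·1+6·0+5·3 = 16
J: 4·7 = 28 | 1·6+6·2+5·2 = 28
Y: 4·4 = 16 | 1·6+6·0+5·2 = 16
gcd(4,1,6,5) = 1

Coefficients: [4, 1, 6, 5]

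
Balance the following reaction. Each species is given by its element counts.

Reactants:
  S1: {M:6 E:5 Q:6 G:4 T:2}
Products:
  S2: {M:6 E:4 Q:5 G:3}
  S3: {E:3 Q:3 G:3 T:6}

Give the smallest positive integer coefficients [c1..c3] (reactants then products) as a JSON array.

Coefficients: [3, 3, 1]

M: 3·6 = 18 | 3·6+1·0 = 18
E: 3·5 = 15 | 3·4+1·3 = 15
Q: 3·6 = 18 | 3·5+1·3 = 18
G: 3·4 = 12 | 3·3+1·3 = 12
T: 3·2 = 6 | 3·0+1·6 = 6
gcd(3,3,1) = 1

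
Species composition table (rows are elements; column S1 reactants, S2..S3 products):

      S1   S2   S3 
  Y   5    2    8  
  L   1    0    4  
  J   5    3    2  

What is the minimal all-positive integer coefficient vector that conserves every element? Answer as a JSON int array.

Y: 4·5 = 20 | 6·2+1·8 = 20
L: 4·1 = 4 | 6·0+1·4 = 4
J: 4·5 = 20 | 6·3+1·2 = 20
gcd(4,6,1) = 1

Coefficients: [4, 6, 1]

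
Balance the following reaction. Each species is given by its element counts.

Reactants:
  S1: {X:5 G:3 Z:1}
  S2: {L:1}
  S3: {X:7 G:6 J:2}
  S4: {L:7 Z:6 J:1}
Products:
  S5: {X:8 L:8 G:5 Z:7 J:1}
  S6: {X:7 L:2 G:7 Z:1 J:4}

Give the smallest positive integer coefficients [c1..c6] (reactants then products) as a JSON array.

X: 5·5+6·0+2·7+4·0 = 39 | 4·8+1·7 = 39
L: 5·0+6·1+2·0+4·7 = 34 | 4·8+1·2 = 34
G: 5·3+6·0+2·6+4·0 = 27 | 4·5+1·7 = 27
Z: 5·1+6·0+2·0+4·6 = 29 | 4·7+1·1 = 29
J: 5·0+6·0+2·2+4·1 = 8 | 4·1+1·4 = 8
gcd(5,6,2,4,4,1) = 1

Coefficients: [5, 6, 2, 4, 4, 1]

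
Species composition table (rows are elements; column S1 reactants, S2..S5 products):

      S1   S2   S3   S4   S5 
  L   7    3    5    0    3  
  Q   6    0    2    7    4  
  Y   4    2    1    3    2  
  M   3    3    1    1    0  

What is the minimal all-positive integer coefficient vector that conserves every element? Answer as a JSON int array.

Coefficients: [5, 3, 4, 2, 2]

L: 5·7 = 35 | 3·3+4·5+2·0+2·3 = 35
Q: 5·6 = 30 | 3·0+4·2+2·7+2·4 = 30
Y: 5·4 = 20 | 3·2+4·1+2·3+2·2 = 20
M: 5·3 = 15 | 3·3+4·1+2·1+2·0 = 15
gcd(5,3,4,2,2) = 1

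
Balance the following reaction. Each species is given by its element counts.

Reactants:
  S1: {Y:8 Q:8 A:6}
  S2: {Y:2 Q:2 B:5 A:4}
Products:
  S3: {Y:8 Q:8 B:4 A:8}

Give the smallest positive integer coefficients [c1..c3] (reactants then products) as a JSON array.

Y: 4·8+4·2 = 40 | 5·8 = 40
Q: 4·8+4·2 = 40 | 5·8 = 40
B: 4·0+4·5 = 20 | 5·4 = 20
A: 4·6+4·4 = 40 | 5·8 = 40
gcd(4,4,5) = 1

Coefficients: [4, 4, 5]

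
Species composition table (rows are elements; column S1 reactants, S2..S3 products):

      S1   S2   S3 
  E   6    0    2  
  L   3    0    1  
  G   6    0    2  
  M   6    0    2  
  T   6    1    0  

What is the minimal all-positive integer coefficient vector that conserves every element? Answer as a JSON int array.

E: 1·6 = 6 | 6·0+3·2 = 6
L: 1·3 = 3 | 6·0+3·1 = 3
G: 1·6 = 6 | 6·0+3·2 = 6
M: 1·6 = 6 | 6·0+3·2 = 6
T: 1·6 = 6 | 6·1+3·0 = 6
gcd(1,6,3) = 1

Coefficients: [1, 6, 3]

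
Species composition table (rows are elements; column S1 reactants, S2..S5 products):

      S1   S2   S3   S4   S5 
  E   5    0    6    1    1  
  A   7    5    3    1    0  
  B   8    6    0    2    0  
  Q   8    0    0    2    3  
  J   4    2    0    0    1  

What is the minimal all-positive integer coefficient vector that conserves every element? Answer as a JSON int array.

E: 3·5 = 15 | 3·0+1·6+3·1+6·1 = 15
A: 3·7 = 21 | 3·5+1·3+3·1+6·0 = 21
B: 3·8 = 24 | 3·6+1·0+3·2+6·0 = 24
Q: 3·8 = 24 | 3·0+1·0+3·2+6·3 = 24
J: 3·4 = 12 | 3·2+1·0+3·0+6·1 = 12
gcd(3,3,1,3,6) = 1

Coefficients: [3, 3, 1, 3, 6]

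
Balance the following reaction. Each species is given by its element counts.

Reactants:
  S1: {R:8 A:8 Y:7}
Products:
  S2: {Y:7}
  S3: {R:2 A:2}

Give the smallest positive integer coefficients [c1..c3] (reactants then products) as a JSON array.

Coefficients: [1, 1, 4]

R: 1·8 = 8 | 1·0+4·2 = 8
A: 1·8 = 8 | 1·0+4·2 = 8
Y: 1·7 = 7 | 1·7+4·0 = 7
gcd(1,1,4) = 1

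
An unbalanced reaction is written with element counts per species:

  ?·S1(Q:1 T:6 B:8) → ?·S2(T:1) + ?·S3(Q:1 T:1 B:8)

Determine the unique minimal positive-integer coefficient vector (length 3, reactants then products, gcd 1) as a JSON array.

Coefficients: [1, 5, 1]

Q: 1·1 = 1 | 5·0+1·1 = 1
T: 1·6 = 6 | 5·1+1·1 = 6
B: 1·8 = 8 | 5·0+1·8 = 8
gcd(1,5,1) = 1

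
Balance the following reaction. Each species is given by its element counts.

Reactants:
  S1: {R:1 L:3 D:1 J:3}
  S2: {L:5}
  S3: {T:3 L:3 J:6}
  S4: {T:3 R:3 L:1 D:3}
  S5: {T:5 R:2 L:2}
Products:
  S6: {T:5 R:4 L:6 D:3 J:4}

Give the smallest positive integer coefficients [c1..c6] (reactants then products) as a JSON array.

Coefficients: [6, 1, 1, 4, 3, 6]

T: 6·0+1·0+1·3+4·3+3·5 = 30 | 6·5 = 30
R: 6·1+1·0+1·0+4·3+3·2 = 24 | 6·4 = 24
L: 6·3+1·5+1·3+4·1+3·2 = 36 | 6·6 = 36
D: 6·1+1·0+1·0+4·3+3·0 = 18 | 6·3 = 18
J: 6·3+1·0+1·6+4·0+3·0 = 24 | 6·4 = 24
gcd(6,1,1,4,3,6) = 1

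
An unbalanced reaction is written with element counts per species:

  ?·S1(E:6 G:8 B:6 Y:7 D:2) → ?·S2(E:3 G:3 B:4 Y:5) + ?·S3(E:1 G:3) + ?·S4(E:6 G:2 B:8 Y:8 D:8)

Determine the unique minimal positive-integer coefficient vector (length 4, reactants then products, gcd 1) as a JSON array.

Coefficients: [4, 4, 6, 1]

E: 4·6 = 24 | 4·3+6·1+1·6 = 24
G: 4·8 = 32 | 4·3+6·3+1·2 = 32
B: 4·6 = 24 | 4·4+6·0+1·8 = 24
Y: 4·7 = 28 | 4·5+6·0+1·8 = 28
D: 4·2 = 8 | 4·0+6·0+1·8 = 8
gcd(4,4,6,1) = 1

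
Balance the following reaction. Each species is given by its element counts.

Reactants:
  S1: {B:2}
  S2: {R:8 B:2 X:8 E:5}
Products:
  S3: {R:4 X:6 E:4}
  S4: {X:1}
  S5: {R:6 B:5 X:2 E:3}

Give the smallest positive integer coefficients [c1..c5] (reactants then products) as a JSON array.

Coefficients: [3, 2, 1, 6, 2]

R: 3·0+2·8 = 16 | 1·4+6·0+2·6 = 16
B: 3·2+2·2 = 10 | 1·0+6·0+2·5 = 10
X: 3·0+2·8 = 16 | 1·6+6·1+2·2 = 16
E: 3·0+2·5 = 10 | 1·4+6·0+2·3 = 10
gcd(3,2,1,6,2) = 1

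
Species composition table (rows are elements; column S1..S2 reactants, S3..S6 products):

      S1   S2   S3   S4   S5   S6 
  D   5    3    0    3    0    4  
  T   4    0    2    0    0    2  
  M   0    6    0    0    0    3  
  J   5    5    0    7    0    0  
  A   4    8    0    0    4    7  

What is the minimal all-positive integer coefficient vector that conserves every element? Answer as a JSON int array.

Coefficients: [5, 2, 6, 5, 2, 4]

D: 5·5+2·3 = 31 | 6·0+5·3+2·0+4·4 = 31
T: 5·4+2·0 = 20 | 6·2+5·0+2·0+4·2 = 20
M: 5·0+2·6 = 12 | 6·0+5·0+2·0+4·3 = 12
J: 5·5+2·5 = 35 | 6·0+5·7+2·0+4·0 = 35
A: 5·4+2·8 = 36 | 6·0+5·0+2·4+4·7 = 36
gcd(5,2,6,5,2,4) = 1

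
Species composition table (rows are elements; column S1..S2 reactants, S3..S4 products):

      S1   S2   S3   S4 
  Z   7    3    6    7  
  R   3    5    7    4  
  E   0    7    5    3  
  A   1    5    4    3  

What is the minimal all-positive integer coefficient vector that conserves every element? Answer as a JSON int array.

Coefficients: [3, 2, 1, 3]

Z: 3·7+2·3 = 27 | 1·6+3·7 = 27
R: 3·3+2·5 = 19 | 1·7+3·4 = 19
E: 3·0+2·7 = 14 | 1·5+3·3 = 14
A: 3·1+2·5 = 13 | 1·4+3·3 = 13
gcd(3,2,1,3) = 1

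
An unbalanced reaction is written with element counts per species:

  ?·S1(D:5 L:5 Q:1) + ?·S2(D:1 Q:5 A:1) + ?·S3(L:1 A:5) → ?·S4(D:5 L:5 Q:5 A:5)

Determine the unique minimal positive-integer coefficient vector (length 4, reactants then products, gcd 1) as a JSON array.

Coefficients: [5, 5, 5, 6]

D: 5·5+5·1+5·0 = 30 | 6·5 = 30
L: 5·5+5·0+5·1 = 30 | 6·5 = 30
Q: 5·1+5·5+5·0 = 30 | 6·5 = 30
A: 5·0+5·1+5·5 = 30 | 6·5 = 30
gcd(5,5,5,6) = 1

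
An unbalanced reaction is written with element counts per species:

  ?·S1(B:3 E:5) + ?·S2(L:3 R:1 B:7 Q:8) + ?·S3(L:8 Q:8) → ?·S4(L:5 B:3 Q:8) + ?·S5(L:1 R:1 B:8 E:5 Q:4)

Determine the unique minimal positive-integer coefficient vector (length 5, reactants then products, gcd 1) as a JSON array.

Coefficients: [6, 6, 1, 4, 6]

L: 6·0+6·3+1·8 = 26 | 4·5+6·1 = 26
R: 6·0+6·1+1·0 = 6 | 4·0+6·1 = 6
B: 6·3+6·7+1·0 = 60 | 4·3+6·8 = 60
E: 6·5+6·0+1·0 = 30 | 4·0+6·5 = 30
Q: 6·0+6·8+1·8 = 56 | 4·8+6·4 = 56
gcd(6,6,1,4,6) = 1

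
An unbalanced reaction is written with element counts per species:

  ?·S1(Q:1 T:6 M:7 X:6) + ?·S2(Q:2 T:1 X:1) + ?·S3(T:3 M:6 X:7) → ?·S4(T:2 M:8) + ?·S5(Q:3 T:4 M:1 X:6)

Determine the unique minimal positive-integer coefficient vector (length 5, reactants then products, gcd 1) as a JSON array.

Coefficients: [2, 5, 1, 2, 4]

Q: 2·1+5·2+1·0 = 12 | 2·0+4·3 = 12
T: 2·6+5·1+1·3 = 20 | 2·2+4·4 = 20
M: 2·7+5·0+1·6 = 20 | 2·8+4·1 = 20
X: 2·6+5·1+1·7 = 24 | 2·0+4·6 = 24
gcd(2,5,1,2,4) = 1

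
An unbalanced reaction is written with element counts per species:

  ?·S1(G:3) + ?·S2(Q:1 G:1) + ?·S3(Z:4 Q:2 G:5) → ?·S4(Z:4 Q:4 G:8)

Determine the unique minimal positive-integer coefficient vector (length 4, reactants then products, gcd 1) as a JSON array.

Z: 1·0+6·0+3·4 = 12 | 3·4 = 12
Q: 1·0+6·1+3·2 = 12 | 3·4 = 12
G: 1·3+6·1+3·5 = 24 | 3·8 = 24
gcd(1,6,3,3) = 1

Coefficients: [1, 6, 3, 3]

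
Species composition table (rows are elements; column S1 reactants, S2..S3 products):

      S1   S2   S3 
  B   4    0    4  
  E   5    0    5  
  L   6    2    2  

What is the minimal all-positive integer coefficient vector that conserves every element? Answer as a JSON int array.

B: 1·4 = 4 | 2·0+1·4 = 4
E: 1·5 = 5 | 2·0+1·5 = 5
L: 1·6 = 6 | 2·2+1·2 = 6
gcd(1,2,1) = 1

Coefficients: [1, 2, 1]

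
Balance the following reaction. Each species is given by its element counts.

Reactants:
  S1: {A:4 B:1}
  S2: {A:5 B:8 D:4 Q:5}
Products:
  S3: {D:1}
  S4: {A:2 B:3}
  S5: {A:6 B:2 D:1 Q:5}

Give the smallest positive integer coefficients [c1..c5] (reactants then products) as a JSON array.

Coefficients: [3, 2, 6, 5, 2]

A: 3·4+2·5 = 22 | 6·0+5·2+2·6 = 22
B: 3·1+2·8 = 19 | 6·0+5·3+2·2 = 19
D: 3·0+2·4 = 8 | 6·1+5·0+2·1 = 8
Q: 3·0+2·5 = 10 | 6·0+5·0+2·5 = 10
gcd(3,2,6,5,2) = 1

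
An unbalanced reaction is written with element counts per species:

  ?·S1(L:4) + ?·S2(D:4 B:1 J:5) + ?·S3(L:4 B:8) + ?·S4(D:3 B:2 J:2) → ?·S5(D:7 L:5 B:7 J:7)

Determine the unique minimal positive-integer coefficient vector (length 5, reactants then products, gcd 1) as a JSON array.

D: 3·0+4·4+2·0+4·3 = 28 | 4·7 = 28
L: 3·4+4·0+2·4+4·0 = 20 | 4·5 = 20
B: 3·0+4·1+2·8+4·2 = 28 | 4·7 = 28
J: 3·0+4·5+2·0+4·2 = 28 | 4·7 = 28
gcd(3,4,2,4,4) = 1

Coefficients: [3, 4, 2, 4, 4]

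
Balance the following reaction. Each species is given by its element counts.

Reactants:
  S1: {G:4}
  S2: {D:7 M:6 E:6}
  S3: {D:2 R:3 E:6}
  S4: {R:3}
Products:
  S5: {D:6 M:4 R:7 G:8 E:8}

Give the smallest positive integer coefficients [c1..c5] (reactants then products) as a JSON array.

D: 6·0+2·7+2·2+5·0 = 18 | 3·6 = 18
M: 6·0+2·6+2·0+5·0 = 12 | 3·4 = 12
R: 6·0+2·0+2·3+5·3 = 21 | 3·7 = 21
G: 6·4+2·0+2·0+5·0 = 24 | 3·8 = 24
E: 6·0+2·6+2·6+5·0 = 24 | 3·8 = 24
gcd(6,2,2,5,3) = 1

Coefficients: [6, 2, 2, 5, 3]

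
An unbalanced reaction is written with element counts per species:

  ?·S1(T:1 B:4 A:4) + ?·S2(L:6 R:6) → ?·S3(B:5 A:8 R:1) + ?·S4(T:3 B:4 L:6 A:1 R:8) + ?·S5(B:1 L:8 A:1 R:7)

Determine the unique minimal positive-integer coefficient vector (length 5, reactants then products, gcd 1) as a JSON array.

Coefficients: [3, 5, 1, 1, 3]

T: 3·1+5·0 = 3 | 1·0+1·3+3·0 = 3
B: 3·4+5·0 = 12 | 1·5+1·4+3·1 = 12
L: 3·0+5·6 = 30 | 1·0+1·6+3·8 = 30
A: 3·4+5·0 = 12 | 1·8+1·1+3·1 = 12
R: 3·0+5·6 = 30 | 1·1+1·8+3·7 = 30
gcd(3,5,1,1,3) = 1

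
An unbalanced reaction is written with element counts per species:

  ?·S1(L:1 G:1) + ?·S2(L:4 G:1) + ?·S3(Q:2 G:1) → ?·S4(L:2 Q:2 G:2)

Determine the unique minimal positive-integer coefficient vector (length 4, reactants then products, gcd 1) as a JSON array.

Coefficients: [2, 1, 3, 3]

L: 2·1+1·4+3·0 = 6 | 3·2 = 6
Q: 2·0+1·0+3·2 = 6 | 3·2 = 6
G: 2·1+1·1+3·1 = 6 | 3·2 = 6
gcd(2,1,3,3) = 1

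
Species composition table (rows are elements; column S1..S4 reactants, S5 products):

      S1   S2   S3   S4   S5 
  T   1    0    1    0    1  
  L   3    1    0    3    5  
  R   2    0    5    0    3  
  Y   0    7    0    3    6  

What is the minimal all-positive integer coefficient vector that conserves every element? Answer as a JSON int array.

T: 4·1+3·0+2·1+5·0 = 6 | 6·1 = 6
L: 4·3+3·1+2·0+5·3 = 30 | 6·5 = 30
R: 4·2+3·0+2·5+5·0 = 18 | 6·3 = 18
Y: 4·0+3·7+2·0+5·3 = 36 | 6·6 = 36
gcd(4,3,2,5,6) = 1

Coefficients: [4, 3, 2, 5, 6]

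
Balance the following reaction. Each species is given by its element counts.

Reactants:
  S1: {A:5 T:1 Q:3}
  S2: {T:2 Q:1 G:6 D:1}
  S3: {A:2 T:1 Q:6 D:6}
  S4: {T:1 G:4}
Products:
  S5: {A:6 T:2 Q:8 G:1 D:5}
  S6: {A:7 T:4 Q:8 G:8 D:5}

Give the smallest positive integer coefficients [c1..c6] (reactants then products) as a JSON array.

Coefficients: [5, 1, 4, 5, 2, 3]

A: 5·5+1·0+4·2+5·0 = 33 | 2·6+3·7 = 33
T: 5·1+1·2+4·1+5·1 = 16 | 2·2+3·4 = 16
Q: 5·3+1·1+4·6+5·0 = 40 | 2·8+3·8 = 40
G: 5·0+1·6+4·0+5·4 = 26 | 2·1+3·8 = 26
D: 5·0+1·1+4·6+5·0 = 25 | 2·5+3·5 = 25
gcd(5,1,4,5,2,3) = 1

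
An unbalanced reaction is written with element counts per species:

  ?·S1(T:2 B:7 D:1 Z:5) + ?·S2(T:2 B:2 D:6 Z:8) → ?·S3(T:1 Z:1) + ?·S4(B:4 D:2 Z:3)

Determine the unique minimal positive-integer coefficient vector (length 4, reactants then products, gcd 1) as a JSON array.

T: 2·2+1·2 = 6 | 6·1+4·0 = 6
B: 2·7+1·2 = 16 | 6·0+4·4 = 16
D: 2·1+1·6 = 8 | 6·0+4·2 = 8
Z: 2·5+1·8 = 18 | 6·1+4·3 = 18
gcd(2,1,6,4) = 1

Coefficients: [2, 1, 6, 4]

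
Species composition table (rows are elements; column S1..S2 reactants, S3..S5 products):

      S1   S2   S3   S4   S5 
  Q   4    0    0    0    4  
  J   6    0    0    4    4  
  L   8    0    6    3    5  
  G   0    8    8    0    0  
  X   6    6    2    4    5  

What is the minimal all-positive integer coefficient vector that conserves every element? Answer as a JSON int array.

Q: 4·4+1·0 = 16 | 1·0+2·0+4·4 = 16
J: 4·6+1·0 = 24 | 1·0+2·4+4·4 = 24
L: 4·8+1·0 = 32 | 1·6+2·3+4·5 = 32
G: 4·0+1·8 = 8 | 1·8+2·0+4·0 = 8
X: 4·6+1·6 = 30 | 1·2+2·4+4·5 = 30
gcd(4,1,1,2,4) = 1

Coefficients: [4, 1, 1, 2, 4]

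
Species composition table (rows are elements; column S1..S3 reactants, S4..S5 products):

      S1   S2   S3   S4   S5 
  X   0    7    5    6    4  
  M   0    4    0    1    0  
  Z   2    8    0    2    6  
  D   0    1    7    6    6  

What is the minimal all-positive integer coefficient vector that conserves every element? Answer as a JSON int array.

X: 6·0+1·7+5·5 = 32 | 4·6+2·4 = 32
M: 6·0+1·4+5·0 = 4 | 4·1+2·0 = 4
Z: 6·2+1·8+5·0 = 20 | 4·2+2·6 = 20
D: 6·0+1·1+5·7 = 36 | 4·6+2·6 = 36
gcd(6,1,5,4,2) = 1

Coefficients: [6, 1, 5, 4, 2]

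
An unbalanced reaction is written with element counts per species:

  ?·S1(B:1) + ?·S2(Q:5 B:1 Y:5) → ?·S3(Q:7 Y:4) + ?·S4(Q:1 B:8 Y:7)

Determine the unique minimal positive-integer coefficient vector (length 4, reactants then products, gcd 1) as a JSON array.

Coefficients: [5, 3, 2, 1]

Q: 5·0+3·5 = 15 | 2·7+1·1 = 15
B: 5·1+3·1 = 8 | 2·0+1·8 = 8
Y: 5·0+3·5 = 15 | 2·4+1·7 = 15
gcd(5,3,2,1) = 1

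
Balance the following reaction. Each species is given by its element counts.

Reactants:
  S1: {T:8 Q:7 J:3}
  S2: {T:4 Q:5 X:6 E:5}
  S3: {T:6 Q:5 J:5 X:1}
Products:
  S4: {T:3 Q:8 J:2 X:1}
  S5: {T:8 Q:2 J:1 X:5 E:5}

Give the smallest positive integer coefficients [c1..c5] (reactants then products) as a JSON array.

T: 4·8+5·4+1·6 = 58 | 6·3+5·8 = 58
Q: 4·7+5·5+1·5 = 58 | 6·8+5·2 = 58
J: 4·3+5·0+1·5 = 17 | 6·2+5·1 = 17
X: 4·0+5·6+1·1 = 31 | 6·1+5·5 = 31
E: 4·0+5·5+1·0 = 25 | 6·0+5·5 = 25
gcd(4,5,1,6,5) = 1

Coefficients: [4, 5, 1, 6, 5]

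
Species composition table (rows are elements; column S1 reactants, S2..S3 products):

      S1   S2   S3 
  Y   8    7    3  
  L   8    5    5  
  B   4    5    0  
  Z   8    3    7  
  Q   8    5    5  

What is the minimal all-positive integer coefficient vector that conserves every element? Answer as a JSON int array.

Coefficients: [5, 4, 4]

Y: 5·8 = 40 | 4·7+4·3 = 40
L: 5·8 = 40 | 4·5+4·5 = 40
B: 5·4 = 20 | 4·5+4·0 = 20
Z: 5·8 = 40 | 4·3+4·7 = 40
Q: 5·8 = 40 | 4·5+4·5 = 40
gcd(5,4,4) = 1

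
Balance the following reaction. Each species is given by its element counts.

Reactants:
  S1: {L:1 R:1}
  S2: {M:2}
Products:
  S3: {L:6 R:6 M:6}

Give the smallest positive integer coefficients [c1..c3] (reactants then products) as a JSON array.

Coefficients: [6, 3, 1]

L: 6·1+3·0 = 6 | 1·6 = 6
R: 6·1+3·0 = 6 | 1·6 = 6
M: 6·0+3·2 = 6 | 1·6 = 6
gcd(6,3,1) = 1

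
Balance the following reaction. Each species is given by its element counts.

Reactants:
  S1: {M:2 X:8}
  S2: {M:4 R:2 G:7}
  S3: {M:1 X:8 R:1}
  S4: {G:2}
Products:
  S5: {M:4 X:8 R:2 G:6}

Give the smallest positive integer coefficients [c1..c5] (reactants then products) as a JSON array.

M: 1·2+2·4+2·1+2·0 = 12 | 3·4 = 12
X: 1·8+2·0+2·8+2·0 = 24 | 3·8 = 24
R: 1·0+2·2+2·1+2·0 = 6 | 3·2 = 6
G: 1·0+2·7+2·0+2·2 = 18 | 3·6 = 18
gcd(1,2,2,2,3) = 1

Coefficients: [1, 2, 2, 2, 3]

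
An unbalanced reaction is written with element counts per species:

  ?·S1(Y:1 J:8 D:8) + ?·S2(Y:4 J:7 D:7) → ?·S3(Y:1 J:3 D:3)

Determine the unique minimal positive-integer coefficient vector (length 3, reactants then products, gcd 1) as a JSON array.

Y: 1·1+1·4 = 5 | 5·1 = 5
J: 1·8+1·7 = 15 | 5·3 = 15
D: 1·8+1·7 = 15 | 5·3 = 15
gcd(1,1,5) = 1

Coefficients: [1, 1, 5]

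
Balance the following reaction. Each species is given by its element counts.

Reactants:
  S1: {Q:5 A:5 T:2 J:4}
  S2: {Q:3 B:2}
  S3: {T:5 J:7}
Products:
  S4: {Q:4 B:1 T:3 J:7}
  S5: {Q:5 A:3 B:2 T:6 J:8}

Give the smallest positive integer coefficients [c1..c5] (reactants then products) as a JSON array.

Q: 3·5+6·3+6·0 = 33 | 2·4+5·5 = 33
A: 3·5+6·0+6·0 = 15 | 2·0+5·3 = 15
B: 3·0+6·2+6·0 = 12 | 2·1+5·2 = 12
T: 3·2+6·0+6·5 = 36 | 2·3+5·6 = 36
J: 3·4+6·0+6·7 = 54 | 2·7+5·8 = 54
gcd(3,6,6,2,5) = 1

Coefficients: [3, 6, 6, 2, 5]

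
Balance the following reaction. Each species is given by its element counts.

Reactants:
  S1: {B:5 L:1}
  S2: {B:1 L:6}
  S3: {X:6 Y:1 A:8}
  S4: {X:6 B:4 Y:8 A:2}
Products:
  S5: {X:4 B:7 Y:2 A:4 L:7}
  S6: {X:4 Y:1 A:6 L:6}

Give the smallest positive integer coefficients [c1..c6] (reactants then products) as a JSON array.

Coefficients: [5, 6, 3, 1, 5, 1]

X: 5·0+6·0+3·6+1·6 = 24 | 5·4+1·4 = 24
B: 5·5+6·1+3·0+1·4 = 35 | 5·7+1·0 = 35
Y: 5·0+6·0+3·1+1·8 = 11 | 5·2+1·1 = 11
A: 5·0+6·0+3·8+1·2 = 26 | 5·4+1·6 = 26
L: 5·1+6·6+3·0+1·0 = 41 | 5·7+1·6 = 41
gcd(5,6,3,1,5,1) = 1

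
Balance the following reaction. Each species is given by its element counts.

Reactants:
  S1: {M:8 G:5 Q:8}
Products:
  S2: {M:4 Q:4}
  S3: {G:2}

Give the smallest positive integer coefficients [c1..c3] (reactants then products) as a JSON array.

Coefficients: [2, 4, 5]

M: 2·8 = 16 | 4·4+5·0 = 16
G: 2·5 = 10 | 4·0+5·2 = 10
Q: 2·8 = 16 | 4·4+5·0 = 16
gcd(2,4,5) = 1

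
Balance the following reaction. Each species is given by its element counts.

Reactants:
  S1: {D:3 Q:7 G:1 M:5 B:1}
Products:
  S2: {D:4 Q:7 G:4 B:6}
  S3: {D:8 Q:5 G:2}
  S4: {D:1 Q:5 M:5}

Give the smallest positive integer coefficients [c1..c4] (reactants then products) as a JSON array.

Coefficients: [6, 1, 1, 6]

D: 6·3 = 18 | 1·4+1·8+6·1 = 18
Q: 6·7 = 42 | 1·7+1·5+6·5 = 42
G: 6·1 = 6 | 1·4+1·2+6·0 = 6
M: 6·5 = 30 | 1·0+1·0+6·5 = 30
B: 6·1 = 6 | 1·6+1·0+6·0 = 6
gcd(6,1,1,6) = 1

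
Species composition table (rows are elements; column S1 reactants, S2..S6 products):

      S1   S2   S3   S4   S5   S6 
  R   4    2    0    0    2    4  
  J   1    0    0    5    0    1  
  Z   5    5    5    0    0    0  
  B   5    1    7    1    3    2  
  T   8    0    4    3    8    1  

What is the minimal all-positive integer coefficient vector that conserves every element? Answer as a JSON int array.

Coefficients: [6, 5, 1, 1, 5, 1]

R: 6·4 = 24 | 5·2+1·0+1·0+5·2+1·4 = 24
J: 6·1 = 6 | 5·0+1·0+1·5+5·0+1·1 = 6
Z: 6·5 = 30 | 5·5+1·5+1·0+5·0+1·0 = 30
B: 6·5 = 30 | 5·1+1·7+1·1+5·3+1·2 = 30
T: 6·8 = 48 | 5·0+1·4+1·3+5·8+1·1 = 48
gcd(6,5,1,1,5,1) = 1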